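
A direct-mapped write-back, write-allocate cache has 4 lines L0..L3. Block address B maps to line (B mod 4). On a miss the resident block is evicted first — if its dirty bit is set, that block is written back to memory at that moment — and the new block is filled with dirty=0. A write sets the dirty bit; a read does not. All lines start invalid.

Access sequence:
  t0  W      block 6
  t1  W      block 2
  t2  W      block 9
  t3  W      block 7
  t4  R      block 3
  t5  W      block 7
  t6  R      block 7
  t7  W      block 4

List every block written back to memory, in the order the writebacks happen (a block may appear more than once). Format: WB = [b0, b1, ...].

WB = [6, 7]

  0 | W B6 → L2 miss [D]
  1 | W B2 → L2 miss wb→B6 [D]
  2 | W B9 → L1 miss [D]
  3 | W B7 → L3 miss [D]
  4 | R B3 → L3 miss wb→B7 [-]
  5 | W B7 → L3 miss [D]
  6 | R B7 → L3 hit [D]
  7 | W B4 → L0 miss [D]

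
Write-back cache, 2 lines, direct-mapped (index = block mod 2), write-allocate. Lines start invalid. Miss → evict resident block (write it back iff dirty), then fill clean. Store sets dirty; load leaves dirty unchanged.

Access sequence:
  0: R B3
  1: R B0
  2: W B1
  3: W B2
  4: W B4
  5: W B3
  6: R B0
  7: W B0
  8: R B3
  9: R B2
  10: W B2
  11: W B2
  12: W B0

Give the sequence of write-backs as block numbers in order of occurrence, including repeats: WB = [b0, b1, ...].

0: R B3 -> L1 miss  d=-]
1: R B0 -> L0 miss  d=-]
2: W B1 -> L1 miss  d=D]
3: W B2 -> L0 miss  d=D]
4: W B4 -> L0 miss wb->B2  d=D]
5: W B3 -> L1 miss wb->B1  d=D]
6: R B0 -> L0 miss wb->B4  d=-]
7: W B0 -> L0 hit  d=D]
8: R B3 -> L1 hit  d=D]
9: R B2 -> L0 miss wb->B0  d=-]
10: W B2 -> L0 hit  d=D]
11: W B2 -> L0 hit  d=D]
12: W B0 -> L0 miss wb->B2  d=D]

WB = [2, 1, 4, 0, 2]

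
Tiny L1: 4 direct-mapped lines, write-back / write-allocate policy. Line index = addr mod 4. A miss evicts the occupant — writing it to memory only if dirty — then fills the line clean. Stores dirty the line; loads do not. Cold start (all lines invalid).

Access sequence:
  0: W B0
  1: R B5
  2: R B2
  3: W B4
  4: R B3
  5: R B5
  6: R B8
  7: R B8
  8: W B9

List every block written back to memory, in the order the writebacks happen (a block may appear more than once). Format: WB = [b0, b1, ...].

  0 | W B0 → L0 miss [D]
  1 | R B5 → L1 miss [-]
  2 | R B2 → L2 miss [-]
  3 | W B4 → L0 miss wb→B0 [D]
  4 | R B3 → L3 miss [-]
  5 | R B5 → L1 hit [-]
  6 | R B8 → L0 miss wb→B4 [-]
  7 | R B8 → L0 hit [-]
  8 | W B9 → L1 miss [D]

WB = [0, 4]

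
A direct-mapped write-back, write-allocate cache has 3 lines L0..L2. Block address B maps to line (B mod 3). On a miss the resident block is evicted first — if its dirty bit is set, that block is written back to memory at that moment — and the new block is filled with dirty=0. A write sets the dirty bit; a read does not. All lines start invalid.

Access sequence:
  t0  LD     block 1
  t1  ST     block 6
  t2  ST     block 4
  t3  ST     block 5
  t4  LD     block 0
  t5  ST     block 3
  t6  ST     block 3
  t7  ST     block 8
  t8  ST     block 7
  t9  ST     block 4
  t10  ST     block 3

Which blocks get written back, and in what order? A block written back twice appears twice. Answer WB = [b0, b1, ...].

  0 | R B1 → L1 miss [-]
  1 | W B6 → L0 miss [D]
  2 | W B4 → L1 miss [D]
  3 | W B5 → L2 miss [D]
  4 | R B0 → L0 miss wb→B6 [-]
  5 | W B3 → L0 miss [D]
  6 | W B3 → L0 hit [D]
  7 | W B8 → L2 miss wb→B5 [D]
  8 | W B7 → L1 miss wb→B4 [D]
  9 | W B4 → L1 miss wb→B7 [D]
  10 | W B3 → L0 hit [D]

WB = [6, 5, 4, 7]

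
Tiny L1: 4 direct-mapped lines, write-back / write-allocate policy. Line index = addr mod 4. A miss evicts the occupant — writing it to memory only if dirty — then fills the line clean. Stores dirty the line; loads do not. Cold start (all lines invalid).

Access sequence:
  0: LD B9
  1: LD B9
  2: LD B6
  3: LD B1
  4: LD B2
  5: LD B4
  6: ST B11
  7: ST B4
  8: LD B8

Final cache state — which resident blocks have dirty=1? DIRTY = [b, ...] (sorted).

0: R B9 → L1 miss [-]
1: R B9 → L1 hit [-]
2: R B6 → L2 miss [-]
3: R B1 → L1 miss [-]
4: R B2 → L2 miss [-]
5: R B4 → L0 miss [-]
6: W B11 → L3 miss [D]
7: W B4 → L0 hit [D]
8: R B8 → L0 miss wb→B4 [-]

DIRTY = [11]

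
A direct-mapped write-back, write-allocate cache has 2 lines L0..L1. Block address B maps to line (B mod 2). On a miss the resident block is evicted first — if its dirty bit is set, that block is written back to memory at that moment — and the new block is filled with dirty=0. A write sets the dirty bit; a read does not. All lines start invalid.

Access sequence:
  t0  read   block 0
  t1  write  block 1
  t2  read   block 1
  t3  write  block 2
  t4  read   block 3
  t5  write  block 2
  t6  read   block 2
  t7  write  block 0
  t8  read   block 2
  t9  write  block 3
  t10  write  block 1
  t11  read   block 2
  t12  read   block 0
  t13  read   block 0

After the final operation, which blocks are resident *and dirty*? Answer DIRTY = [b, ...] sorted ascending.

0: R B0 → L0 miss [-]
1: W B1 → L1 miss [D]
2: R B1 → L1 hit [D]
3: W B2 → L0 miss [D]
4: R B3 → L1 miss wb→B1 [-]
5: W B2 → L0 hit [D]
6: R B2 → L0 hit [D]
7: W B0 → L0 miss wb→B2 [D]
8: R B2 → L0 miss wb→B0 [-]
9: W B3 → L1 hit [D]
10: W B1 → L1 miss wb→B3 [D]
11: R B2 → L0 hit [-]
12: R B0 → L0 miss [-]
13: R B0 → L0 hit [-]

DIRTY = [1]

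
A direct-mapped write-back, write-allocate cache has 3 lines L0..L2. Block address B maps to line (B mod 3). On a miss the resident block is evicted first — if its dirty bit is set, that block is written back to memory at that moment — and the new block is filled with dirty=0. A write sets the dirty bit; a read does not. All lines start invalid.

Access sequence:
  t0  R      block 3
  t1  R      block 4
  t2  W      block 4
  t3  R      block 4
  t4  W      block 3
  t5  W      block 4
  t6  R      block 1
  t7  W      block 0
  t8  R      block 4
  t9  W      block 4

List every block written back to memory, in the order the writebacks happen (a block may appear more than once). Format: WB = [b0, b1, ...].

  0 | R B3 → L0 miss [-]
  1 | R B4 → L1 miss [-]
  2 | W B4 → L1 hit [D]
  3 | R B4 → L1 hit [D]
  4 | W B3 → L0 hit [D]
  5 | W B4 → L1 hit [D]
  6 | R B1 → L1 miss wb→B4 [-]
  7 | W B0 → L0 miss wb→B3 [D]
  8 | R B4 → L1 miss [-]
  9 | W B4 → L1 hit [D]

WB = [4, 3]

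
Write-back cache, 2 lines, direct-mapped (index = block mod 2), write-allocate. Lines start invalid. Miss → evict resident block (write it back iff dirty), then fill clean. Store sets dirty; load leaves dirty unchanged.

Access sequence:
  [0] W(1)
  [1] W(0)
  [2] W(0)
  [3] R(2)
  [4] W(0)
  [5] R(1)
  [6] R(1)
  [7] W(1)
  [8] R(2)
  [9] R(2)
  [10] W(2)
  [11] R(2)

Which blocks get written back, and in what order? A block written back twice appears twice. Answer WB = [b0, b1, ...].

WB = [0, 0]

0: W B1 -> L1 miss  d=D]
1: W B0 -> L0 miss  d=D]
2: W B0 -> L0 hit  d=D]
3: R B2 -> L0 miss wb->B0  d=-]
4: W B0 -> L0 miss  d=D]
5: R B1 -> L1 hit  d=D]
6: R B1 -> L1 hit  d=D]
7: W B1 -> L1 hit  d=D]
8: R B2 -> L0 miss wb->B0  d=-]
9: R B2 -> L0 hit  d=-]
10: W B2 -> L0 hit  d=D]
11: R B2 -> L0 hit  d=D]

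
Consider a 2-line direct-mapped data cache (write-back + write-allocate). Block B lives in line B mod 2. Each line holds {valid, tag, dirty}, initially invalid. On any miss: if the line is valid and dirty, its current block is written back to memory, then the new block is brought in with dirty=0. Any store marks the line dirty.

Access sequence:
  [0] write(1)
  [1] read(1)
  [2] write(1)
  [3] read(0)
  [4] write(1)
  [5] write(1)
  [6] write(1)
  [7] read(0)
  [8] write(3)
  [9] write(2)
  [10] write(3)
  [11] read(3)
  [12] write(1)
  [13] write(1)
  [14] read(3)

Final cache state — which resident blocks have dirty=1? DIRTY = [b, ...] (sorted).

DIRTY = [2]

  0 | W B1 → L1 miss [D]
  1 | R B1 → L1 hit [D]
  2 | W B1 → L1 hit [D]
  3 | R B0 → L0 miss [-]
  4 | W B1 → L1 hit [D]
  5 | W B1 → L1 hit [D]
  6 | W B1 → L1 hit [D]
  7 | R B0 → L0 hit [-]
  8 | W B3 → L1 miss wb→B1 [D]
  9 | W B2 → L0 miss [D]
  10 | W B3 → L1 hit [D]
  11 | R B3 → L1 hit [D]
  12 | W B1 → L1 miss wb→B3 [D]
  13 | W B1 → L1 hit [D]
  14 | R B3 → L1 miss wb→B1 [-]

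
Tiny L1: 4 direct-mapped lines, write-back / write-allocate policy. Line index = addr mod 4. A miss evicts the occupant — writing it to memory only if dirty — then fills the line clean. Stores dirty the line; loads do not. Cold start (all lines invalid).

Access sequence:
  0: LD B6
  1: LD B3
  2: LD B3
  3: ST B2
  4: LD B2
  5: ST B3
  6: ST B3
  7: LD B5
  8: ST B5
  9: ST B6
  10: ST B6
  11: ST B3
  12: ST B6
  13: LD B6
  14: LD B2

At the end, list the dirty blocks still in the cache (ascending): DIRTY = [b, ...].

DIRTY = [3, 5]

0: R B6 → L2 miss [-]
1: R B3 → L3 miss [-]
2: R B3 → L3 hit [-]
3: W B2 → L2 miss [D]
4: R B2 → L2 hit [D]
5: W B3 → L3 hit [D]
6: W B3 → L3 hit [D]
7: R B5 → L1 miss [-]
8: W B5 → L1 hit [D]
9: W B6 → L2 miss wb→B2 [D]
10: W B6 → L2 hit [D]
11: W B3 → L3 hit [D]
12: W B6 → L2 hit [D]
13: R B6 → L2 hit [D]
14: R B2 → L2 miss wb→B6 [-]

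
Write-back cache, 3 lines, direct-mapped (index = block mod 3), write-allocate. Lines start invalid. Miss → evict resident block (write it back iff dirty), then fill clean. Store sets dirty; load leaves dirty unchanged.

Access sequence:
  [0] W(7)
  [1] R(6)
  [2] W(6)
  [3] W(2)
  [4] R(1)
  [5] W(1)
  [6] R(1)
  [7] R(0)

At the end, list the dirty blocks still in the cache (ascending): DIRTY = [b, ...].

DIRTY = [1, 2]

0: W B7 -> L1 miss  d=D]
1: R B6 -> L0 miss  d=-]
2: W B6 -> L0 hit  d=D]
3: W B2 -> L2 miss  d=D]
4: R B1 -> L1 miss wb->B7  d=-]
5: W B1 -> L1 hit  d=D]
6: R B1 -> L1 hit  d=D]
7: R B0 -> L0 miss wb->B6  d=-]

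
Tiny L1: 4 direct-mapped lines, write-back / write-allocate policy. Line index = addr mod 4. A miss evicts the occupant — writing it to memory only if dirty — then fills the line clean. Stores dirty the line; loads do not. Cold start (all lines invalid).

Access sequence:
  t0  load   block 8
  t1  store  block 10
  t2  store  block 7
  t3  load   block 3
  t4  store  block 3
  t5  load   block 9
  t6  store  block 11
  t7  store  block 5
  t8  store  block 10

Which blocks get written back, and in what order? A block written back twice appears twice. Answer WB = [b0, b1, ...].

WB = [7, 3]

  0 | R B8 → L0 miss [-]
  1 | W B10 → L2 miss [D]
  2 | W B7 → L3 miss [D]
  3 | R B3 → L3 miss wb→B7 [-]
  4 | W B3 → L3 hit [D]
  5 | R B9 → L1 miss [-]
  6 | W B11 → L3 miss wb→B3 [D]
  7 | W B5 → L1 miss [D]
  8 | W B10 → L2 hit [D]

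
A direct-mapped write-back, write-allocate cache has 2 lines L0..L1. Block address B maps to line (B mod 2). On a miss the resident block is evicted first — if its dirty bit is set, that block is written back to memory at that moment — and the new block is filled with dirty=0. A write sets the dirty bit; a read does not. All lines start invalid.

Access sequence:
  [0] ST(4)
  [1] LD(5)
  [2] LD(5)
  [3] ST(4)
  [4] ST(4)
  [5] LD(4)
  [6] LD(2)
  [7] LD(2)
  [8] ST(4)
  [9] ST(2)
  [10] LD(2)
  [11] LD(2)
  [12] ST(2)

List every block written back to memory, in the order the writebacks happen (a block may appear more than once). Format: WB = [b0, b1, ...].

  0 | W B4 → L0 miss [D]
  1 | R B5 → L1 miss [-]
  2 | R B5 → L1 hit [-]
  3 | W B4 → L0 hit [D]
  4 | W B4 → L0 hit [D]
  5 | R B4 → L0 hit [D]
  6 | R B2 → L0 miss wb→B4 [-]
  7 | R B2 → L0 hit [-]
  8 | W B4 → L0 miss [D]
  9 | W B2 → L0 miss wb→B4 [D]
  10 | R B2 → L0 hit [D]
  11 | R B2 → L0 hit [D]
  12 | W B2 → L0 hit [D]

WB = [4, 4]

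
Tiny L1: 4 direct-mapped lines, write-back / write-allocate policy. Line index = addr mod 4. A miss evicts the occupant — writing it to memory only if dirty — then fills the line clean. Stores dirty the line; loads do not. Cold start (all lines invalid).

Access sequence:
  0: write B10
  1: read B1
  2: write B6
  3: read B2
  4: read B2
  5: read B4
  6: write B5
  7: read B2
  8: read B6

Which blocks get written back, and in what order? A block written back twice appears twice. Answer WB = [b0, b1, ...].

WB = [10, 6]

0: W B10 → L2 miss [D]
1: R B1 → L1 miss [-]
2: W B6 → L2 miss wb→B10 [D]
3: R B2 → L2 miss wb→B6 [-]
4: R B2 → L2 hit [-]
5: R B4 → L0 miss [-]
6: W B5 → L1 miss [D]
7: R B2 → L2 hit [-]
8: R B6 → L2 miss [-]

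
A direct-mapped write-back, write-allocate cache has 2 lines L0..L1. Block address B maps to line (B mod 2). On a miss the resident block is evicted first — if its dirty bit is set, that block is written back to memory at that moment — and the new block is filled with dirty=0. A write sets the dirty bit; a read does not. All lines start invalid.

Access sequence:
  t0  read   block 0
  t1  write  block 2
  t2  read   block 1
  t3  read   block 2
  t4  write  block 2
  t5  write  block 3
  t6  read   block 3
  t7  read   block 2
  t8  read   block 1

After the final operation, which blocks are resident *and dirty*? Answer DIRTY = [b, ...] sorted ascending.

DIRTY = [2]

  0 | R B0 → L0 miss [-]
  1 | W B2 → L0 miss [D]
  2 | R B1 → L1 miss [-]
  3 | R B2 → L0 hit [D]
  4 | W B2 → L0 hit [D]
  5 | W B3 → L1 miss [D]
  6 | R B3 → L1 hit [D]
  7 | R B2 → L0 hit [D]
  8 | R B1 → L1 miss wb→B3 [-]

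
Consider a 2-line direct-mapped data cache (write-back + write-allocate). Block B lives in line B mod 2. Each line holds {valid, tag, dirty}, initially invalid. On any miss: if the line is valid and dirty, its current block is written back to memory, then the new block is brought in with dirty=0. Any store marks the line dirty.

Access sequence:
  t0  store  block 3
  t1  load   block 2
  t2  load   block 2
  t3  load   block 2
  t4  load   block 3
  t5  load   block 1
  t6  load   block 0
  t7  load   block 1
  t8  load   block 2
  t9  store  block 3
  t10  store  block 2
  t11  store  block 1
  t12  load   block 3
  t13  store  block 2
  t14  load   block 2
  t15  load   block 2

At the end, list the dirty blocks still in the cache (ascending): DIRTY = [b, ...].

0: W B3 -> L1 miss  d=D]
1: R B2 -> L0 miss  d=-]
2: R B2 -> L0 hit  d=-]
3: R B2 -> L0 hit  d=-]
4: R B3 -> L1 hit  d=D]
5: R B1 -> L1 miss wb->B3  d=-]
6: R B0 -> L0 miss  d=-]
7: R B1 -> L1 hit  d=-]
8: R B2 -> L0 miss  d=-]
9: W B3 -> L1 miss  d=D]
10: W B2 -> L0 hit  d=D]
11: W B1 -> L1 miss wb->B3  d=D]
12: R B3 -> L1 miss wb->B1  d=-]
13: W B2 -> L0 hit  d=D]
14: R B2 -> L0 hit  d=D]
15: R B2 -> L0 hit  d=D]

DIRTY = [2]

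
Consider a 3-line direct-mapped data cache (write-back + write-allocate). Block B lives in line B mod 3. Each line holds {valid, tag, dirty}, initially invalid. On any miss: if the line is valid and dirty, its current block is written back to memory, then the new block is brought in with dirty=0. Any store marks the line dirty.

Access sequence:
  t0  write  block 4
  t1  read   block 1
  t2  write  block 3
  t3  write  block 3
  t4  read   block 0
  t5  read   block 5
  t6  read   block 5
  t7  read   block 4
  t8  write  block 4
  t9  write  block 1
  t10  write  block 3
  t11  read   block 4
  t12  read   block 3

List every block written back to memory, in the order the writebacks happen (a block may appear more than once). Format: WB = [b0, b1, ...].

0: W B4 -> L1 miss  d=D]
1: R B1 -> L1 miss wb->B4  d=-]
2: W B3 -> L0 miss  d=D]
3: W B3 -> L0 hit  d=D]
4: R B0 -> L0 miss wb->B3  d=-]
5: R B5 -> L2 miss  d=-]
6: R B5 -> L2 hit  d=-]
7: R B4 -> L1 miss  d=-]
8: W B4 -> L1 hit  d=D]
9: W B1 -> L1 miss wb->B4  d=D]
10: W B3 -> L0 miss  d=D]
11: R B4 -> L1 miss wb->B1  d=-]
12: R B3 -> L0 hit  d=D]

WB = [4, 3, 4, 1]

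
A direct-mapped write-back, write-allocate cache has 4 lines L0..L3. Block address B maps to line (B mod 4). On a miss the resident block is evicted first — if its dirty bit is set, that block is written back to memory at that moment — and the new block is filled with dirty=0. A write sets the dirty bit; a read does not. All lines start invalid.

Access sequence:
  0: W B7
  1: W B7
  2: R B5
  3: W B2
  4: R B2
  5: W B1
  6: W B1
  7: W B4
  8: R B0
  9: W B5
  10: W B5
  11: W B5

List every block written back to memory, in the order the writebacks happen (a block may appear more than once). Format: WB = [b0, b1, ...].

0: W B7 → L3 miss [D]
1: W B7 → L3 hit [D]
2: R B5 → L1 miss [-]
3: W B2 → L2 miss [D]
4: R B2 → L2 hit [D]
5: W B1 → L1 miss [D]
6: W B1 → L1 hit [D]
7: W B4 → L0 miss [D]
8: R B0 → L0 miss wb→B4 [-]
9: W B5 → L1 miss wb→B1 [D]
10: W B5 → L1 hit [D]
11: W B5 → L1 hit [D]

WB = [4, 1]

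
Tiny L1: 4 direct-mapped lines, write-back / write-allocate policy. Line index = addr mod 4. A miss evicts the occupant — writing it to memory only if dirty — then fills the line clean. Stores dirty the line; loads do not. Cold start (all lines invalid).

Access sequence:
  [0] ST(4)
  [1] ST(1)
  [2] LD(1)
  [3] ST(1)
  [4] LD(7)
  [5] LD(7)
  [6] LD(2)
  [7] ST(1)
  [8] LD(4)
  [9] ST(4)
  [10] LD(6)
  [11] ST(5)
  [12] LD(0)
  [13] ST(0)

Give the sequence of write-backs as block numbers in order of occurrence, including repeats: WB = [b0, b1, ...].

0: W B4 -> L0 miss  d=D]
1: W B1 -> L1 miss  d=D]
2: R B1 -> L1 hit  d=D]
3: W B1 -> L1 hit  d=D]
4: R B7 -> L3 miss  d=-]
5: R B7 -> L3 hit  d=-]
6: R B2 -> L2 miss  d=-]
7: W B1 -> L1 hit  d=D]
8: R B4 -> L0 hit  d=D]
9: W B4 -> L0 hit  d=D]
10: R B6 -> L2 miss  d=-]
11: W B5 -> L1 miss wb->B1  d=D]
12: R B0 -> L0 miss wb->B4  d=-]
13: W B0 -> L0 hit  d=D]

WB = [1, 4]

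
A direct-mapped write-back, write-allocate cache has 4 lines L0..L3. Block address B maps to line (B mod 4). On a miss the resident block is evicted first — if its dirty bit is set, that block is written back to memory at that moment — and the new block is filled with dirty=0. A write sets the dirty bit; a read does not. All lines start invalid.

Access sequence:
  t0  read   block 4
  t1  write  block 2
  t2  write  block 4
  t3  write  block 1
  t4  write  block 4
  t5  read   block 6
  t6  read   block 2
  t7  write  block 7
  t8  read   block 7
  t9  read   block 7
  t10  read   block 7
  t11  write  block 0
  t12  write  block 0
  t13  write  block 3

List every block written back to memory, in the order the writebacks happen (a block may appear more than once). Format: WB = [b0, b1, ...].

WB = [2, 4, 7]

  0 | R B4 → L0 miss [-]
  1 | W B2 → L2 miss [D]
  2 | W B4 → L0 hit [D]
  3 | W B1 → L1 miss [D]
  4 | W B4 → L0 hit [D]
  5 | R B6 → L2 miss wb→B2 [-]
  6 | R B2 → L2 miss [-]
  7 | W B7 → L3 miss [D]
  8 | R B7 → L3 hit [D]
  9 | R B7 → L3 hit [D]
  10 | R B7 → L3 hit [D]
  11 | W B0 → L0 miss wb→B4 [D]
  12 | W B0 → L0 hit [D]
  13 | W B3 → L3 miss wb→B7 [D]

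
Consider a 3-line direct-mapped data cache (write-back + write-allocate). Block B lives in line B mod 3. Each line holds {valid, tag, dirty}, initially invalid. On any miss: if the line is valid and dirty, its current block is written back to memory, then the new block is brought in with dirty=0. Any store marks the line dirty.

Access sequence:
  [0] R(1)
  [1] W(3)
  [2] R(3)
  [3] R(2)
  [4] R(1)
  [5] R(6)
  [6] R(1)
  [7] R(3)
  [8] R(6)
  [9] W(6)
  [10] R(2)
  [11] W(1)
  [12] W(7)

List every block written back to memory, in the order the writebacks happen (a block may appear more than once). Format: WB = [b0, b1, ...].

0: R B1 → L1 miss [-]
1: W B3 → L0 miss [D]
2: R B3 → L0 hit [D]
3: R B2 → L2 miss [-]
4: R B1 → L1 hit [-]
5: R B6 → L0 miss wb→B3 [-]
6: R B1 → L1 hit [-]
7: R B3 → L0 miss [-]
8: R B6 → L0 miss [-]
9: W B6 → L0 hit [D]
10: R B2 → L2 hit [-]
11: W B1 → L1 hit [D]
12: W B7 → L1 miss wb→B1 [D]

WB = [3, 1]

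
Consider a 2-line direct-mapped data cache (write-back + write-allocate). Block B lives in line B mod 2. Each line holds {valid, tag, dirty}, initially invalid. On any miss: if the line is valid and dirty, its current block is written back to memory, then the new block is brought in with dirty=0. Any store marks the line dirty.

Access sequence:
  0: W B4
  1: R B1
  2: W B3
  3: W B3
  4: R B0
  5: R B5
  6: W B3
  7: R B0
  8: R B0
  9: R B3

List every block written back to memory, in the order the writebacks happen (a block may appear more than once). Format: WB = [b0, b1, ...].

0: W B4 → L0 miss [D]
1: R B1 → L1 miss [-]
2: W B3 → L1 miss [D]
3: W B3 → L1 hit [D]
4: R B0 → L0 miss wb→B4 [-]
5: R B5 → L1 miss wb→B3 [-]
6: W B3 → L1 miss [D]
7: R B0 → L0 hit [-]
8: R B0 → L0 hit [-]
9: R B3 → L1 hit [D]

WB = [4, 3]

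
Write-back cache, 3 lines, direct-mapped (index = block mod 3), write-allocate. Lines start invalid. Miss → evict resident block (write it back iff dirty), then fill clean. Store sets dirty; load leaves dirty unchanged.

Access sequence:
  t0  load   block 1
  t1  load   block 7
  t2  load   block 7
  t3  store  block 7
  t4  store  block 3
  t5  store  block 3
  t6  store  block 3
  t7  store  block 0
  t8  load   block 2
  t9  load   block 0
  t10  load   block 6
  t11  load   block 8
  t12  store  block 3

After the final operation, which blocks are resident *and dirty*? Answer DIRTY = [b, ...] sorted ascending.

  0 | R B1 → L1 miss [-]
  1 | R B7 → L1 miss [-]
  2 | R B7 → L1 hit [-]
  3 | W B7 → L1 hit [D]
  4 | W B3 → L0 miss [D]
  5 | W B3 → L0 hit [D]
  6 | W B3 → L0 hit [D]
  7 | W B0 → L0 miss wb→B3 [D]
  8 | R B2 → L2 miss [-]
  9 | R B0 → L0 hit [D]
  10 | R B6 → L0 miss wb→B0 [-]
  11 | R B8 → L2 miss [-]
  12 | W B3 → L0 miss [D]

DIRTY = [3, 7]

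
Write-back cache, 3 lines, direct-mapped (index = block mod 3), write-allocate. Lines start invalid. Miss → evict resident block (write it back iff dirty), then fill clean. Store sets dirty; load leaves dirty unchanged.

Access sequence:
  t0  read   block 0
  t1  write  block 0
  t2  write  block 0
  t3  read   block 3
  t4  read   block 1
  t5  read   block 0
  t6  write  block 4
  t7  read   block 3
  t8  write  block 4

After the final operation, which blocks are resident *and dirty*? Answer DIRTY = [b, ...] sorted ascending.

0: R B0 → L0 miss [-]
1: W B0 → L0 hit [D]
2: W B0 → L0 hit [D]
3: R B3 → L0 miss wb→B0 [-]
4: R B1 → L1 miss [-]
5: R B0 → L0 miss [-]
6: W B4 → L1 miss [D]
7: R B3 → L0 miss [-]
8: W B4 → L1 hit [D]

DIRTY = [4]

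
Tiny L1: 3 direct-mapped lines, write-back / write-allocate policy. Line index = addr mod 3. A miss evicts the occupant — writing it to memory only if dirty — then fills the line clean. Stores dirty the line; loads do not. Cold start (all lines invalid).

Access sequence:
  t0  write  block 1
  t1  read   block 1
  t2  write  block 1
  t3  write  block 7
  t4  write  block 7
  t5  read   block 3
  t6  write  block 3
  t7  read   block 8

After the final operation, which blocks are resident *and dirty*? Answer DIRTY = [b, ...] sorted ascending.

DIRTY = [3, 7]

  0 | W B1 → L1 miss [D]
  1 | R B1 → L1 hit [D]
  2 | W B1 → L1 hit [D]
  3 | W B7 → L1 miss wb→B1 [D]
  4 | W B7 → L1 hit [D]
  5 | R B3 → L0 miss [-]
  6 | W B3 → L0 hit [D]
  7 | R B8 → L2 miss [-]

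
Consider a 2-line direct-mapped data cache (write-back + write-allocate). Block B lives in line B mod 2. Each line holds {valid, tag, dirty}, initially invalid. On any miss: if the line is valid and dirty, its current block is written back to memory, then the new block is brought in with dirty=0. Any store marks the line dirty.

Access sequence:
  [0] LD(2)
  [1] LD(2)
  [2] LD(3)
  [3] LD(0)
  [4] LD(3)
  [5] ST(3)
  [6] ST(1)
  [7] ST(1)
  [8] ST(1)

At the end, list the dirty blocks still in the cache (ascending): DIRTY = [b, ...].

  0 | R B2 → L0 miss [-]
  1 | R B2 → L0 hit [-]
  2 | R B3 → L1 miss [-]
  3 | R B0 → L0 miss [-]
  4 | R B3 → L1 hit [-]
  5 | W B3 → L1 hit [D]
  6 | W B1 → L1 miss wb→B3 [D]
  7 | W B1 → L1 hit [D]
  8 | W B1 → L1 hit [D]

DIRTY = [1]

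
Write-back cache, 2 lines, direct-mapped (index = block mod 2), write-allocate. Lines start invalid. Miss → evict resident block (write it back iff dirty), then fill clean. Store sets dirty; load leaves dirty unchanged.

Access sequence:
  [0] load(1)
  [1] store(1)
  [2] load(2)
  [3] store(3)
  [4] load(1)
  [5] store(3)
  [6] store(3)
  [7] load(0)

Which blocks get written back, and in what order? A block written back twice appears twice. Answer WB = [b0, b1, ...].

WB = [1, 3]

0: R B1 -> L1 miss  d=-]
1: W B1 -> L1 hit  d=D]
2: R B2 -> L0 miss  d=-]
3: W B3 -> L1 miss wb->B1  d=D]
4: R B1 -> L1 miss wb->B3  d=-]
5: W B3 -> L1 miss  d=D]
6: W B3 -> L1 hit  d=D]
7: R B0 -> L0 miss  d=-]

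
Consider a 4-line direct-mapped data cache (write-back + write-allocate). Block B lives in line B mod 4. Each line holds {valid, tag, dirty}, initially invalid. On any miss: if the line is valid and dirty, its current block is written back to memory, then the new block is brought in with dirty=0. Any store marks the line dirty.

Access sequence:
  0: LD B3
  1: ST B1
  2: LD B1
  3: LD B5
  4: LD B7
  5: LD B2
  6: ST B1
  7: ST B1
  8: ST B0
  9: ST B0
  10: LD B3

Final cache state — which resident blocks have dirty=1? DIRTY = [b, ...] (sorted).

DIRTY = [0, 1]

  0 | R B3 → L3 miss [-]
  1 | W B1 → L1 miss [D]
  2 | R B1 → L1 hit [D]
  3 | R B5 → L1 miss wb→B1 [-]
  4 | R B7 → L3 miss [-]
  5 | R B2 → L2 miss [-]
  6 | W B1 → L1 miss [D]
  7 | W B1 → L1 hit [D]
  8 | W B0 → L0 miss [D]
  9 | W B0 → L0 hit [D]
  10 | R B3 → L3 miss [-]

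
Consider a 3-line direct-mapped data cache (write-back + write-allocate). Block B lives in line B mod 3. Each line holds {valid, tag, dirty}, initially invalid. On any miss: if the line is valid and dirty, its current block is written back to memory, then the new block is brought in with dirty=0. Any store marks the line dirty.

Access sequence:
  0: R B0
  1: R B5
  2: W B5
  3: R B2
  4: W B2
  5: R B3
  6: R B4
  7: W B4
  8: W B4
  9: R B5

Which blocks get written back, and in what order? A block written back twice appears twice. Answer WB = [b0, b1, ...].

0: R B0 -> L0 miss  d=-]
1: R B5 -> L2 miss  d=-]
2: W B5 -> L2 hit  d=D]
3: R B2 -> L2 miss wb->B5  d=-]
4: W B2 -> L2 hit  d=D]
5: R B3 -> L0 miss  d=-]
6: R B4 -> L1 miss  d=-]
7: W B4 -> L1 hit  d=D]
8: W B4 -> L1 hit  d=D]
9: R B5 -> L2 miss wb->B2  d=-]

WB = [5, 2]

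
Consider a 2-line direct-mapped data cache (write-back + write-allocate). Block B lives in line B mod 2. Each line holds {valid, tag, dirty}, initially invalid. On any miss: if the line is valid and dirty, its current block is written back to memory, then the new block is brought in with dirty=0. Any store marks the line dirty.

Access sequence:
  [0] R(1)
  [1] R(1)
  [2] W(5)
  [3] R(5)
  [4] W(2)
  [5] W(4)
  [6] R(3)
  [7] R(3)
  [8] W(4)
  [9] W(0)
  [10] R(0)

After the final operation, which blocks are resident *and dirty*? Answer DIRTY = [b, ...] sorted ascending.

DIRTY = [0]

  0 | R B1 → L1 miss [-]
  1 | R B1 → L1 hit [-]
  2 | W B5 → L1 miss [D]
  3 | R B5 → L1 hit [D]
  4 | W B2 → L0 miss [D]
  5 | W B4 → L0 miss wb→B2 [D]
  6 | R B3 → L1 miss wb→B5 [-]
  7 | R B3 → L1 hit [-]
  8 | W B4 → L0 hit [D]
  9 | W B0 → L0 miss wb→B4 [D]
  10 | R B0 → L0 hit [D]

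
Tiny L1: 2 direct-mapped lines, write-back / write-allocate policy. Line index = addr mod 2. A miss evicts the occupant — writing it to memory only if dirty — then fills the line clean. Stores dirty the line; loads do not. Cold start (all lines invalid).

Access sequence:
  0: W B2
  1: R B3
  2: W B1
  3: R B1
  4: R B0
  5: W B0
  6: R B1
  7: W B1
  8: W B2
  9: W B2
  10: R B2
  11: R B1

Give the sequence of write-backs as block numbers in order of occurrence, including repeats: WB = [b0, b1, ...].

WB = [2, 0]

0: W B2 → L0 miss [D]
1: R B3 → L1 miss [-]
2: W B1 → L1 miss [D]
3: R B1 → L1 hit [D]
4: R B0 → L0 miss wb→B2 [-]
5: W B0 → L0 hit [D]
6: R B1 → L1 hit [D]
7: W B1 → L1 hit [D]
8: W B2 → L0 miss wb→B0 [D]
9: W B2 → L0 hit [D]
10: R B2 → L0 hit [D]
11: R B1 → L1 hit [D]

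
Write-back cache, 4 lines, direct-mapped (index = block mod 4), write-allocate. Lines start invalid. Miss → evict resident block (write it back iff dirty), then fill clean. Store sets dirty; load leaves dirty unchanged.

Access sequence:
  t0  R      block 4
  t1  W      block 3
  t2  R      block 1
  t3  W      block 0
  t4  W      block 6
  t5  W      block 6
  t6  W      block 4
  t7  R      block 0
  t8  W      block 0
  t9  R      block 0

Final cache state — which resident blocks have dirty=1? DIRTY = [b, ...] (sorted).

DIRTY = [0, 3, 6]

0: R B4 -> L0 miss  d=-]
1: W B3 -> L3 miss  d=D]
2: R B1 -> L1 miss  d=-]
3: W B0 -> L0 miss  d=D]
4: W B6 -> L2 miss  d=D]
5: W B6 -> L2 hit  d=D]
6: W B4 -> L0 miss wb->B0  d=D]
7: R B0 -> L0 miss wb->B4  d=-]
8: W B0 -> L0 hit  d=D]
9: R B0 -> L0 hit  d=D]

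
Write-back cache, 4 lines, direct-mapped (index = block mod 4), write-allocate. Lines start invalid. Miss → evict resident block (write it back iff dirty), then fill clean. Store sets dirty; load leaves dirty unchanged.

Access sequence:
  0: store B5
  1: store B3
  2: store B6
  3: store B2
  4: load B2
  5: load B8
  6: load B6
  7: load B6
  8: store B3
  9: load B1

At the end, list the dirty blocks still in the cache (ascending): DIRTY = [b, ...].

DIRTY = [3]

0: W B5 -> L1 miss  d=D]
1: W B3 -> L3 miss  d=D]
2: W B6 -> L2 miss  d=D]
3: W B2 -> L2 miss wb->B6  d=D]
4: R B2 -> L2 hit  d=D]
5: R B8 -> L0 miss  d=-]
6: R B6 -> L2 miss wb->B2  d=-]
7: R B6 -> L2 hit  d=-]
8: W B3 -> L3 hit  d=D]
9: R B1 -> L1 miss wb->B5  d=-]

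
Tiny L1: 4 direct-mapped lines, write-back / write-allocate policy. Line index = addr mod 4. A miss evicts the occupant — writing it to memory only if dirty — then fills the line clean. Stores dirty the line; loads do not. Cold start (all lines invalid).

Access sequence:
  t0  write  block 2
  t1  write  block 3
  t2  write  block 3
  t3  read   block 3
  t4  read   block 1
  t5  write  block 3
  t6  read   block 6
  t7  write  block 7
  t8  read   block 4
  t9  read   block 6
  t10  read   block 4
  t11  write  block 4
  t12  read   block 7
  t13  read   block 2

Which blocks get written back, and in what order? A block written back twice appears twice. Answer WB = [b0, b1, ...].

WB = [2, 3]

0: W B2 → L2 miss [D]
1: W B3 → L3 miss [D]
2: W B3 → L3 hit [D]
3: R B3 → L3 hit [D]
4: R B1 → L1 miss [-]
5: W B3 → L3 hit [D]
6: R B6 → L2 miss wb→B2 [-]
7: W B7 → L3 miss wb→B3 [D]
8: R B4 → L0 miss [-]
9: R B6 → L2 hit [-]
10: R B4 → L0 hit [-]
11: W B4 → L0 hit [D]
12: R B7 → L3 hit [D]
13: R B2 → L2 miss [-]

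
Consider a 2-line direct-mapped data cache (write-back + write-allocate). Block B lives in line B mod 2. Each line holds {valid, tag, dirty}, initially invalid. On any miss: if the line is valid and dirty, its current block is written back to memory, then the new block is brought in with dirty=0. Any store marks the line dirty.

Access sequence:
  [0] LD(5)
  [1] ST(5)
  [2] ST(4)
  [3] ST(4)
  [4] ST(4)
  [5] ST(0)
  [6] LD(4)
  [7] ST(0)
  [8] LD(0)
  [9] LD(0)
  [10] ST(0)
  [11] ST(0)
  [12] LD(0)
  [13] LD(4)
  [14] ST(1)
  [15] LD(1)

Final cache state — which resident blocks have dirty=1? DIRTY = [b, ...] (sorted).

DIRTY = [1]

0: R B5 -> L1 miss  d=-]
1: W B5 -> L1 hit  d=D]
2: W B4 -> L0 miss  d=D]
3: W B4 -> L0 hit  d=D]
4: W B4 -> L0 hit  d=D]
5: W B0 -> L0 miss wb->B4  d=D]
6: R B4 -> L0 miss wb->B0  d=-]
7: W B0 -> L0 miss  d=D]
8: R B0 -> L0 hit  d=D]
9: R B0 -> L0 hit  d=D]
10: W B0 -> L0 hit  d=D]
11: W B0 -> L0 hit  d=D]
12: R B0 -> L0 hit  d=D]
13: R B4 -> L0 miss wb->B0  d=-]
14: W B1 -> L1 miss wb->B5  d=D]
15: R B1 -> L1 hit  d=D]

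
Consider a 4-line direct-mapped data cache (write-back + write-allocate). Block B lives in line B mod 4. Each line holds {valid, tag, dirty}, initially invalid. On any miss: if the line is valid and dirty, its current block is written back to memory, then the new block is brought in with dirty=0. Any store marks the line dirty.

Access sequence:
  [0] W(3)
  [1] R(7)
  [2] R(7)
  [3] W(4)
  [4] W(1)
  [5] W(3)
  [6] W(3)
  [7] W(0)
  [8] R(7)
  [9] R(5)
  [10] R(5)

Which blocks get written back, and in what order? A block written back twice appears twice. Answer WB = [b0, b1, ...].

WB = [3, 4, 3, 1]

0: W B3 -> L3 miss  d=D]
1: R B7 -> L3 miss wb->B3  d=-]
2: R B7 -> L3 hit  d=-]
3: W B4 -> L0 miss  d=D]
4: W B1 -> L1 miss  d=D]
5: W B3 -> L3 miss  d=D]
6: W B3 -> L3 hit  d=D]
7: W B0 -> L0 miss wb->B4  d=D]
8: R B7 -> L3 miss wb->B3  d=-]
9: R B5 -> L1 miss wb->B1  d=-]
10: R B5 -> L1 hit  d=-]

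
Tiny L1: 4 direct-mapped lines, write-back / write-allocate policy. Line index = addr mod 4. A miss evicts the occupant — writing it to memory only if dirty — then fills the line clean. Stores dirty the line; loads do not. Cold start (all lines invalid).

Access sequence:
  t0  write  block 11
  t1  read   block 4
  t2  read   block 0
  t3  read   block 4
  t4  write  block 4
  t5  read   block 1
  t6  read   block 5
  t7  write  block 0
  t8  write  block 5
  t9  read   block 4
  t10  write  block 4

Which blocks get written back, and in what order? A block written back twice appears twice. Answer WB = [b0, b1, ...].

0: W B11 → L3 miss [D]
1: R B4 → L0 miss [-]
2: R B0 → L0 miss [-]
3: R B4 → L0 miss [-]
4: W B4 → L0 hit [D]
5: R B1 → L1 miss [-]
6: R B5 → L1 miss [-]
7: W B0 → L0 miss wb→B4 [D]
8: W B5 → L1 hit [D]
9: R B4 → L0 miss wb→B0 [-]
10: W B4 → L0 hit [D]

WB = [4, 0]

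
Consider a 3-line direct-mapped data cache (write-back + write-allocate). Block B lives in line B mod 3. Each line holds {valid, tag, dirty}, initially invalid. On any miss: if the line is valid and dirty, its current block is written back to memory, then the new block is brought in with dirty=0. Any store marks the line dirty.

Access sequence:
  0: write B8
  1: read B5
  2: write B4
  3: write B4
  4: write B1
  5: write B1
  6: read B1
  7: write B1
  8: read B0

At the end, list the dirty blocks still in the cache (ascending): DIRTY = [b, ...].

DIRTY = [1]

0: W B8 -> L2 miss  d=D]
1: R B5 -> L2 miss wb->B8  d=-]
2: W B4 -> L1 miss  d=D]
3: W B4 -> L1 hit  d=D]
4: W B1 -> L1 miss wb->B4  d=D]
5: W B1 -> L1 hit  d=D]
6: R B1 -> L1 hit  d=D]
7: W B1 -> L1 hit  d=D]
8: R B0 -> L0 miss  d=-]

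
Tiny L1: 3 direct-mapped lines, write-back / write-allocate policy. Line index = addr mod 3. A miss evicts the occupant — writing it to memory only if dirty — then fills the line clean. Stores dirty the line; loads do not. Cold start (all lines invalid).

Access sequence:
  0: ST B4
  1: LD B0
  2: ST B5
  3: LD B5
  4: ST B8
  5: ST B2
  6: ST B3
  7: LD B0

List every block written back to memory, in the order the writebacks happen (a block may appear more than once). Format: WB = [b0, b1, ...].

WB = [5, 8, 3]

  0 | W B4 → L1 miss [D]
  1 | R B0 → L0 miss [-]
  2 | W B5 → L2 miss [D]
  3 | R B5 → L2 hit [D]
  4 | W B8 → L2 miss wb→B5 [D]
  5 | W B2 → L2 miss wb→B8 [D]
  6 | W B3 → L0 miss [D]
  7 | R B0 → L0 miss wb→B3 [-]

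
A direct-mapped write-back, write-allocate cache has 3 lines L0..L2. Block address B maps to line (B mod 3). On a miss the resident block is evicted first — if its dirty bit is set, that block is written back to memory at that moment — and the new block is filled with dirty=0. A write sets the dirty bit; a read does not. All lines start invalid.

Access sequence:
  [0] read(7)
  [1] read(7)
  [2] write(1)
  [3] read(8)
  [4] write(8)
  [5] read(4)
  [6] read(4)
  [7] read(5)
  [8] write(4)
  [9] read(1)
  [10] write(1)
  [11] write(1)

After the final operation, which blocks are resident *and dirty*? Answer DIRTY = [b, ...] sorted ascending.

DIRTY = [1]

  0 | R B7 → L1 miss [-]
  1 | R B7 → L1 hit [-]
  2 | W B1 → L1 miss [D]
  3 | R B8 → L2 miss [-]
  4 | W B8 → L2 hit [D]
  5 | R B4 → L1 miss wb→B1 [-]
  6 | R B4 → L1 hit [-]
  7 | R B5 → L2 miss wb→B8 [-]
  8 | W B4 → L1 hit [D]
  9 | R B1 → L1 miss wb→B4 [-]
  10 | W B1 → L1 hit [D]
  11 | W B1 → L1 hit [D]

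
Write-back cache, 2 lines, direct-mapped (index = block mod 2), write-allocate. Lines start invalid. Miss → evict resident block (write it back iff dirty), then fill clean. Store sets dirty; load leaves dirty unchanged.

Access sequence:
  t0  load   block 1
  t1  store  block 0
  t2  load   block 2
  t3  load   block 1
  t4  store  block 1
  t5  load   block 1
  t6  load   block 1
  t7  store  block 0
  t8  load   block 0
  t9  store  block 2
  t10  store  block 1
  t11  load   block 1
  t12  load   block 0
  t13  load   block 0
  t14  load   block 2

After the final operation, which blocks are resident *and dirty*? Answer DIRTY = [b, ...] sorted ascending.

DIRTY = [1]

0: R B1 → L1 miss [-]
1: W B0 → L0 miss [D]
2: R B2 → L0 miss wb→B0 [-]
3: R B1 → L1 hit [-]
4: W B1 → L1 hit [D]
5: R B1 → L1 hit [D]
6: R B1 → L1 hit [D]
7: W B0 → L0 miss [D]
8: R B0 → L0 hit [D]
9: W B2 → L0 miss wb→B0 [D]
10: W B1 → L1 hit [D]
11: R B1 → L1 hit [D]
12: R B0 → L0 miss wb→B2 [-]
13: R B0 → L0 hit [-]
14: R B2 → L0 miss [-]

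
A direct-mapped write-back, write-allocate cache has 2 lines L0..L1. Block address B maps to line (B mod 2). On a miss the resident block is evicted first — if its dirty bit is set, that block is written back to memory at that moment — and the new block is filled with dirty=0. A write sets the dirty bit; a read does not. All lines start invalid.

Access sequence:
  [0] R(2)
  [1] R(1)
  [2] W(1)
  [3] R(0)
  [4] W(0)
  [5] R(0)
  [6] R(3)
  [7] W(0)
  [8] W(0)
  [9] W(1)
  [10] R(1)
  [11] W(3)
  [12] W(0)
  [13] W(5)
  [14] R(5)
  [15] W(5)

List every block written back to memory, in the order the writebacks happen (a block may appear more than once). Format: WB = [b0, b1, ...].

WB = [1, 1, 3]

  0 | R B2 → L0 miss [-]
  1 | R B1 → L1 miss [-]
  2 | W B1 → L1 hit [D]
  3 | R B0 → L0 miss [-]
  4 | W B0 → L0 hit [D]
  5 | R B0 → L0 hit [D]
  6 | R B3 → L1 miss wb→B1 [-]
  7 | W B0 → L0 hit [D]
  8 | W B0 → L0 hit [D]
  9 | W B1 → L1 miss [D]
  10 | R B1 → L1 hit [D]
  11 | W B3 → L1 miss wb→B1 [D]
  12 | W B0 → L0 hit [D]
  13 | W B5 → L1 miss wb→B3 [D]
  14 | R B5 → L1 hit [D]
  15 | W B5 → L1 hit [D]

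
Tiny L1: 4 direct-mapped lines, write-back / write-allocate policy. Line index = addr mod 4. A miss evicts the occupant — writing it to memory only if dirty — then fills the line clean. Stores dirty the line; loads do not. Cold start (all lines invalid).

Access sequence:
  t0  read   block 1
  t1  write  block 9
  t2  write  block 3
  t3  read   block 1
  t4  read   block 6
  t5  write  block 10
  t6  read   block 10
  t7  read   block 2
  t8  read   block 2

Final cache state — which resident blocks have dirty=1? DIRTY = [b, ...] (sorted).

DIRTY = [3]

0: R B1 → L1 miss [-]
1: W B9 → L1 miss [D]
2: W B3 → L3 miss [D]
3: R B1 → L1 miss wb→B9 [-]
4: R B6 → L2 miss [-]
5: W B10 → L2 miss [D]
6: R B10 → L2 hit [D]
7: R B2 → L2 miss wb→B10 [-]
8: R B2 → L2 hit [-]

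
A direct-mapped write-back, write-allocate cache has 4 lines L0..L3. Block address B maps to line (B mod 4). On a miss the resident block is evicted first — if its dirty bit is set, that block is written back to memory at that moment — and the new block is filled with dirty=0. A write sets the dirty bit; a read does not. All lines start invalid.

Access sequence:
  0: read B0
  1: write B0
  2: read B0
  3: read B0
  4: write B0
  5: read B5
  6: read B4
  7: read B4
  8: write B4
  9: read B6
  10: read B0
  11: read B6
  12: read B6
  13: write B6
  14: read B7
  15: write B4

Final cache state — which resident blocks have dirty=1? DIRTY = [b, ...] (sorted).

DIRTY = [4, 6]

0: R B0 -> L0 miss  d=-]
1: W B0 -> L0 hit  d=D]
2: R B0 -> L0 hit  d=D]
3: R B0 -> L0 hit  d=D]
4: W B0 -> L0 hit  d=D]
5: R B5 -> L1 miss  d=-]
6: R B4 -> L0 miss wb->B0  d=-]
7: R B4 -> L0 hit  d=-]
8: W B4 -> L0 hit  d=D]
9: R B6 -> L2 miss  d=-]
10: R B0 -> L0 miss wb->B4  d=-]
11: R B6 -> L2 hit  d=-]
12: R B6 -> L2 hit  d=-]
13: W B6 -> L2 hit  d=D]
14: R B7 -> L3 miss  d=-]
15: W B4 -> L0 miss  d=D]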